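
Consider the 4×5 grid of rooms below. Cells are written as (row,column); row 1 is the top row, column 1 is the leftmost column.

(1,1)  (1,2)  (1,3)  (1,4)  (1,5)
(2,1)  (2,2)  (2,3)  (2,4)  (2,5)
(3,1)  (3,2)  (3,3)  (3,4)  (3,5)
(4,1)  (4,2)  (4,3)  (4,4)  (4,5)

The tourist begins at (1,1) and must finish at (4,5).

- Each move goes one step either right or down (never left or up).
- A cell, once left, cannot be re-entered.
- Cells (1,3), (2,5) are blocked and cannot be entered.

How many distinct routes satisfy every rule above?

23

A right/down-only route from (1,1) to (4,5) makes exactly 3 down-moves and 4 right-moves in some order.
With no other constraints that would be C(7,3) = 35 routes.
Subtract routes through each blocked cell (inclusion–exclusion for overlaps): − through (1,3): 10 − through (2,5): 5 + through (1,3)&(2,5): 3 → 23.
That gives 23 routes.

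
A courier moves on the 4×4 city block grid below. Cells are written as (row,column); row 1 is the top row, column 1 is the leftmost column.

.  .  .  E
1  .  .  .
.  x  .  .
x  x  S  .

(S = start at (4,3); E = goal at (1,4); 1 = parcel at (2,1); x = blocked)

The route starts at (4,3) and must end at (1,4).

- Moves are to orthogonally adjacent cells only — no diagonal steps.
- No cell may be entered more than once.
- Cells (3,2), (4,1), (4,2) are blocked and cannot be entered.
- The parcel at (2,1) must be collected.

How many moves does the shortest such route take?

8

Any route passes through (2,1) somewhere between (4,3) and (1,4). Summing Manhattan distances along the two legs ((4,3) → (2,1) → (1,4)) gives a lower bound of 4 + 4 = 8 moves.
A route of 8 moves achieves this: (4,3) → (3,3) → (2,3) → (2,2) → (2,1) → (1,1) → (1,2) → (1,3) → (1,4).
Since 8 matches the lower bound, it is optimal.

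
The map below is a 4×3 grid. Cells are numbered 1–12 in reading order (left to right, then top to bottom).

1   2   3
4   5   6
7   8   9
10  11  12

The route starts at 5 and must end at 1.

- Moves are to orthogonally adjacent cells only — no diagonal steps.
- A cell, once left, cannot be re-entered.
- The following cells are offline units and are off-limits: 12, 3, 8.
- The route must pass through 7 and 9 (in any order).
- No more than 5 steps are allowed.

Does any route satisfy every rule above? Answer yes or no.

9 must be visited but has only one open neighbour (6), and it is neither the start nor the goal — the route would have to enter and leave through 6, re-entering it.

no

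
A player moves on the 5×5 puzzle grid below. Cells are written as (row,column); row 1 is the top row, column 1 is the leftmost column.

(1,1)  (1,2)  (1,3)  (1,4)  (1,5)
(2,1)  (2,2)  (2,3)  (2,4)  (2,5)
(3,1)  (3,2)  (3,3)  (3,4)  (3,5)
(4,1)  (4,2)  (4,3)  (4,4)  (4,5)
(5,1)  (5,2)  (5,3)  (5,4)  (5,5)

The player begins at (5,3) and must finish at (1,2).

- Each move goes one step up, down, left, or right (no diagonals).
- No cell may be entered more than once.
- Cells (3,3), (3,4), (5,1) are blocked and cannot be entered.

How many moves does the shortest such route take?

The Manhattan distance from (5,3) to (1,2) is |5−1| + |3−2| = 5, so at least 5 moves are needed.
A route of 5 moves achieves this: (5,3) → (4,3) → (4,2) → (3,2) → (2,2) → (1,2).
Since 5 matches the lower bound, it is optimal.

5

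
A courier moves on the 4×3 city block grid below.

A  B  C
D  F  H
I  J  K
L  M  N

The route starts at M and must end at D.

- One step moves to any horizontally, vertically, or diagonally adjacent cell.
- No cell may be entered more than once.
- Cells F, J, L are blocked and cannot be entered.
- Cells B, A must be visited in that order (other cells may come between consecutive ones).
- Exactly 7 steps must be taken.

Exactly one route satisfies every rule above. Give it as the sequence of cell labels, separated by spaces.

The waypoints must appear in the order B, A, with no cell reused.
Route from M: right to N, 3× up (reaching C), 2× left (reaching A), down to D — 7 moves in all.
Check: order respected (B at step 5, A at step 6); 7 moves as required.

M N K H C B A D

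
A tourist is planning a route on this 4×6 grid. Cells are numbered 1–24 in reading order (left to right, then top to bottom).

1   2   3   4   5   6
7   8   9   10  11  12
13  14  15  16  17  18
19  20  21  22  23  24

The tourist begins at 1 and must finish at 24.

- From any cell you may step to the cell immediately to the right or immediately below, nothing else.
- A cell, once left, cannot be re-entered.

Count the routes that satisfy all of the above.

A right/down-only route from 1 to 24 makes exactly 3 down-moves and 5 right-moves in some order.
With no other constraints that would be C(8,3) = 56 routes.
That gives 56 routes.

56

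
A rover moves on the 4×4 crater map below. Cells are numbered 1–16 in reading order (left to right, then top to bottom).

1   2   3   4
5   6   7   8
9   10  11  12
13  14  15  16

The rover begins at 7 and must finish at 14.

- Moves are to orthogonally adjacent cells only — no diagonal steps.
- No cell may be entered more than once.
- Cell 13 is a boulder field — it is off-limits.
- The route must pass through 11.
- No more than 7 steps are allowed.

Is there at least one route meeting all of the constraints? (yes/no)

One route that works: 7 → 11 → 15 → 14.

yes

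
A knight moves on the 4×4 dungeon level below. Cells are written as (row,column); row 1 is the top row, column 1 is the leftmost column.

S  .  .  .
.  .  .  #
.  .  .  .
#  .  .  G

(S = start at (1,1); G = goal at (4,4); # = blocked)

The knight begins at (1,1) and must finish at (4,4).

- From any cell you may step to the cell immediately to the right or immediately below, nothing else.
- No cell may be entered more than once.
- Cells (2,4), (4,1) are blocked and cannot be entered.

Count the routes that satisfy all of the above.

15

A right/down-only route from (1,1) to (4,4) makes exactly 3 down-moves and 3 right-moves in some order.
With no other constraints that would be C(6,3) = 20 routes.
Subtract routes through each blocked cell (inclusion–exclusion for overlaps): − through (2,4): 4 − through (4,1): 1 → 15.
That gives 15 routes.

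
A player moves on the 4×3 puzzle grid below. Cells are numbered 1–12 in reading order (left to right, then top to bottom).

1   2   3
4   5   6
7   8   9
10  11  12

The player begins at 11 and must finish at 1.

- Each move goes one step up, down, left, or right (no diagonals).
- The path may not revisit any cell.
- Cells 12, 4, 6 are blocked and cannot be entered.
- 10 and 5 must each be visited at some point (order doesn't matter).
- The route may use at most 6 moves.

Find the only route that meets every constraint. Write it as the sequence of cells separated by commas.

The budget equals the shortest possible length, so every move has to be on a shortest route through the required cells.
Route from 11: left 1 to 10, up 1 to 7, right 1 to 8, up 2 to 2, left 1 to 1 — 6 moves in all.
Check: all required cells visited; 6 ≤ 6 moves.

11, 10, 7, 8, 5, 2, 1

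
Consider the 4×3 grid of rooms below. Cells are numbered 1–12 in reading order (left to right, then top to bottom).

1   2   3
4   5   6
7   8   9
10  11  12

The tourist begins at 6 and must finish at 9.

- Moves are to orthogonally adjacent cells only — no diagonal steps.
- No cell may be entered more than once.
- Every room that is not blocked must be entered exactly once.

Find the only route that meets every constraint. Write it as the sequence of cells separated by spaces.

Need to visit all 12 open cells exactly once, starting at 6 and ending at 9.
Route from 6: up to 3, 2× left (reaching 1), down to 4, right to 5, down to 8, left to 7, down to 10, 2× right (reaching 12), up to 9 — 11 moves in all.
Check: all 12 open cells covered.

6 3 2 1 4 5 8 7 10 11 12 9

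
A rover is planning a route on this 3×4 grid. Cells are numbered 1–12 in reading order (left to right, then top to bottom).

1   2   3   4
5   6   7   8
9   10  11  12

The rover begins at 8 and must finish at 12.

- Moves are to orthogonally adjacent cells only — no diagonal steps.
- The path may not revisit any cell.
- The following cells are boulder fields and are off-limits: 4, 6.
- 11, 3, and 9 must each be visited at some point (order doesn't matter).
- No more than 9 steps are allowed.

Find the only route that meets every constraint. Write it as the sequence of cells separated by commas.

8, 7, 3, 2, 1, 5, 9, 10, 11, 12

The 9-move cap with required stops at 11, 3, 9 leaves no slack for detours.
Route from 8: left 1 to 7, up 1 to 3, left 2 to 1, down 2 to 9, right 3 to 12 — 9 moves in all.
Check: all required cells visited; 9 ≤ 9 moves.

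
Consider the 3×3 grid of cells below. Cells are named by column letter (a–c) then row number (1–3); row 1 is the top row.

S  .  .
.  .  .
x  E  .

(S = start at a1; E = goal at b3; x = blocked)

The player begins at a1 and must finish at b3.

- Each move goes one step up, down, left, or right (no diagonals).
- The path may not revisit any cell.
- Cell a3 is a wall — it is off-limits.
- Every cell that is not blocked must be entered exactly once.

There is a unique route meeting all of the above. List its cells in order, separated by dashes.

Need to visit all 8 open cells exactly once, starting at a1 and ending at b3.
Cell a2 has only two open neighbours (a1 and b2), so the path must pass straight through it: one of those is the cell it's entered from and the other is where it exits.
Route from a1: down 1 to a2, right 1 to b2, up 1 to b1, right 1 to c1, down 2 to c3, left 1 to b3 — 7 moves in all.
Check: all 8 open cells covered.

a1 - a2 - b2 - b1 - c1 - c2 - c3 - b3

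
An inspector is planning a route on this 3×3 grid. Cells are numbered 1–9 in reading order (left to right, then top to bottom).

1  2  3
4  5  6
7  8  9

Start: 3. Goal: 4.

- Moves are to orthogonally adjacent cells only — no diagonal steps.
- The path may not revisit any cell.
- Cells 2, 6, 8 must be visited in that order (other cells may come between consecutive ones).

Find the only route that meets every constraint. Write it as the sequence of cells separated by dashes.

The waypoints must appear in the order 2, 6, 8, with no cell reused.
Route from 3: left to 2, down to 5, right to 6, down to 9, 2× left (reaching 7), up to 4 — 7 moves in all.
Check: order respected (2 at step 1, 6 at step 3, 8 at step 5).

3 - 2 - 5 - 6 - 9 - 8 - 7 - 4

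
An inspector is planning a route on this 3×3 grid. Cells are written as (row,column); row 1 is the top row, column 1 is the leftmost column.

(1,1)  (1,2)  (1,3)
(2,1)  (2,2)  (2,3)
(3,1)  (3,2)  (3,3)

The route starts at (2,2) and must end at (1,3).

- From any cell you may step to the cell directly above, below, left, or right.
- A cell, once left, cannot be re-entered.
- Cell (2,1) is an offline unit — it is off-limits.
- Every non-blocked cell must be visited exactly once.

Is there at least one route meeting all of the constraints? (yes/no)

Cell (1,1) has only one open neighbour but is neither the start nor the goal, so a Hamiltonian route would have to both enter and leave it through the same neighbour — impossible without revisiting.

no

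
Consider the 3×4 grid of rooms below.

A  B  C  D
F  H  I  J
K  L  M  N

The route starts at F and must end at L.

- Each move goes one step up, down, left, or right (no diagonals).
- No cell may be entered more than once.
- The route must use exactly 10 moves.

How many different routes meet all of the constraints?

Need simple routes of exactly 10 moves from F to L (Manhattan distance 2, so 4 moves are spent on a detour and 4 undoing it).
Enumerating: F A B H I C D J N M L | F A B C D J N M I H L.
That gives 2 routes.

2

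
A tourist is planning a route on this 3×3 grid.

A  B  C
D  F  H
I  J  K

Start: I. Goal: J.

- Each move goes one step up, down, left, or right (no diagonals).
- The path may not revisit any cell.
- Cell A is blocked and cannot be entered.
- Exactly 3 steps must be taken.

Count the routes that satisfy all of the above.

1

Need simple routes of exactly 3 moves from I to J (Manhattan distance 1, so 1 moves are spent on a detour and 1 undoing it).
Enumerating: I D F J.
That gives 1 route.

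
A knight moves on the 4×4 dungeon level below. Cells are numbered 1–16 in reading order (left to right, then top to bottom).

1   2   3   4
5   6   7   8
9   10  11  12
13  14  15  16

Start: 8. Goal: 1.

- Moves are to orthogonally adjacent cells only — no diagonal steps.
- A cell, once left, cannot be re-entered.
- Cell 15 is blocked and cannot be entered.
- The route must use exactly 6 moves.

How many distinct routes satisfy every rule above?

14

Need simple routes of exactly 6 moves from 8 to 1 (Manhattan distance 4, so 1 moves are spent on a detour and 1 undoing it).
Branch systematically from the start, pruning whenever the remaining move budget drops below the Manhattan distance to 1 or differs from it in parity. Grouping the completions by first move — via 4: 3; via 12: 6; via 7: 5 — and summing: 3 + 6 + 5 = 14.
That gives 14 routes.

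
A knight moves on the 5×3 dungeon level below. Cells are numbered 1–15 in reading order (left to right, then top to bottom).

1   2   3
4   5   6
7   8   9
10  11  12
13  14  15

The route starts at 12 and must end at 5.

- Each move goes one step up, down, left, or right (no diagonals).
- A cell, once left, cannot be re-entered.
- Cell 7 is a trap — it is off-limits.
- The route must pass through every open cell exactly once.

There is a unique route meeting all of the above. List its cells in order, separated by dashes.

12 - 15 - 14 - 13 - 10 - 11 - 8 - 9 - 6 - 3 - 2 - 1 - 4 - 5

Need to visit all 14 open cells exactly once, starting at 12 and ending at 5.
Route from 12: down to 15, 2× left (reaching 13), up to 10, right to 11, up to 8, right to 9, 2× up (reaching 3), 2× left (reaching 1), down to 4, right to 5 — 13 moves in all.
Check: all 14 open cells covered.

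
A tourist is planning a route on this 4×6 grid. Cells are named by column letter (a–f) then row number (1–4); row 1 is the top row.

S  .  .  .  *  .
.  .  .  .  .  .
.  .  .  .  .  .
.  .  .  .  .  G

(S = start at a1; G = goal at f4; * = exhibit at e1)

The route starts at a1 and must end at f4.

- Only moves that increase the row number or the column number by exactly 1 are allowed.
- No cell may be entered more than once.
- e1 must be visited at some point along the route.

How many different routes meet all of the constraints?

A right/down-only route from a1 to f4 makes exactly 3 down-moves and 5 right-moves in some order.
With no other constraints that would be C(8,3) = 56 routes.
Split at e1 and multiply the segment counts: a1→e1: 1; e1→f4: 4; product = 4.
That gives 4 routes.

4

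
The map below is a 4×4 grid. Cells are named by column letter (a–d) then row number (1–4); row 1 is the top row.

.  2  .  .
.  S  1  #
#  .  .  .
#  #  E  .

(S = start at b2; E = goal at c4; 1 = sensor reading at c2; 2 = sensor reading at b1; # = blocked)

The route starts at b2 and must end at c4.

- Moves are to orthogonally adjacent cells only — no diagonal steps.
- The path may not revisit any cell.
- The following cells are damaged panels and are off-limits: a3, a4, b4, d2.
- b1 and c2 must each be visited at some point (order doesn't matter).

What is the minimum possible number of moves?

Any route passes through b1 and c2 in some order between b2 and c4. Summing Manhattan distances along each leg and taking the cheapest ordering (b2 → b1 → c2 → c4) gives a lower bound of 1 + 2 + 2 = 5 moves.
A route of 5 moves achieves this: b2 → b1 → c1 → c2 → c3 → c4.
Since 5 matches the lower bound, it is optimal.

5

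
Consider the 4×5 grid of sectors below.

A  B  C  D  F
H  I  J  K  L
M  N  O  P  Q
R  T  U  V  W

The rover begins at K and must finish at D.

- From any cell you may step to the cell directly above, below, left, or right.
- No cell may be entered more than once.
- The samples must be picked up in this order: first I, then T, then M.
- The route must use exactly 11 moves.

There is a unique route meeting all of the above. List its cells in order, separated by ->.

K -> J -> I -> N -> T -> R -> M -> H -> A -> B -> C -> D

The waypoints must appear in the order I, T, M, with no cell reused.
Route from K: 2× left (reaching I), 2× down (reaching T), left to R, 3× up (reaching A), 3× right (reaching D) — 11 moves in all.
Check: order respected (I at step 2, T at step 4, M at step 6); 11 moves as required.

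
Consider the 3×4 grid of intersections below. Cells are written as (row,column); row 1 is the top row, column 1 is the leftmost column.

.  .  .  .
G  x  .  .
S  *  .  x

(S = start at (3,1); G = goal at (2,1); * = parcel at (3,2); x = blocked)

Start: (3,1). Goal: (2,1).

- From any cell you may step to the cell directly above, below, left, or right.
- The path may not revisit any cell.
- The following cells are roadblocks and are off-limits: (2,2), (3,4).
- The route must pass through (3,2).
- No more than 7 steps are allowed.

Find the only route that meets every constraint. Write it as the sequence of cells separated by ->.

(3,1) -> (3,2) -> (3,3) -> (2,3) -> (1,3) -> (1,2) -> (1,1) -> (2,1)

Any route must reach (3,2) and still end at (2,1) within 7 moves, so the order of the required stops is forced.
Route from (3,1): 2× right (reaching (3,3)), 2× up (reaching (1,3)), 2× left (reaching (1,1)), down to (2,1) — 7 moves in all.
Check: all required cells visited; 7 ≤ 7 moves.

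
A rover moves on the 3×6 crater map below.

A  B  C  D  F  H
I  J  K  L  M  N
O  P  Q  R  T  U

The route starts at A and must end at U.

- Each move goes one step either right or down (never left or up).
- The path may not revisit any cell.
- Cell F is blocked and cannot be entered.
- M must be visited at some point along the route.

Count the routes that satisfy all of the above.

A right/down-only route from A to U makes exactly 2 down-moves and 5 right-moves in some order.
With no other constraints that would be C(7,2) = 21 routes.
Split at M and multiply the segment counts (each segment already excludes blocked cells): A→M: 4; M→U: 2; product = 8.
That gives 8 routes.

8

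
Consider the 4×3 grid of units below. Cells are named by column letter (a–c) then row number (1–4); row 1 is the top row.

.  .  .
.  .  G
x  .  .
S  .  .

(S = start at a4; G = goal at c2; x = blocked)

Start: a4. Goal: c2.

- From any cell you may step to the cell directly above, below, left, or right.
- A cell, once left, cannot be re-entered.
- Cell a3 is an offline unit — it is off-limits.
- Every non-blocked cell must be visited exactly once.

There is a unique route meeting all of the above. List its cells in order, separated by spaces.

a4 b4 c4 c3 b3 b2 a2 a1 b1 c1 c2

Need to visit all 11 open cells exactly once, starting at a4 and ending at c2.
Cell c4 has only two open neighbours (c3 and b4), so the path must pass straight through it: one of those is the cell it's entered from and the other is where it exits.
Route from a4: right 2 to c4, up 1 to c3, left 1 to b3, up 1 to b2, left 1 to a2, up 1 to a1, right 2 to c1, down 1 to c2 — 10 moves in all.
Check: all 11 open cells covered.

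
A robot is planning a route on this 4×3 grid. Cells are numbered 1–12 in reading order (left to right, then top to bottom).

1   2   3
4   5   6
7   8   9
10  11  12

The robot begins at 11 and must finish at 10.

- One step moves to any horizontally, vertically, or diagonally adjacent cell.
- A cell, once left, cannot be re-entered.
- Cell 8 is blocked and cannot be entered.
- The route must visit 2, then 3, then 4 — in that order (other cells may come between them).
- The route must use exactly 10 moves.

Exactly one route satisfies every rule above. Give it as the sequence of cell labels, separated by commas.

11, 12, 9, 6, 2, 3, 5, 1, 4, 7, 10

The waypoints must appear in the order 2, 3, 4, with no cell reused.
Route from 11: right to 12, 2× up (reaching 6), up-left to 2, right to 3, down-left to 5, up-left to 1, 3× down (reaching 10) — 10 moves in all.
Check: order respected (2 at step 4, 3 at step 5, 4 at step 8); 10 moves as required.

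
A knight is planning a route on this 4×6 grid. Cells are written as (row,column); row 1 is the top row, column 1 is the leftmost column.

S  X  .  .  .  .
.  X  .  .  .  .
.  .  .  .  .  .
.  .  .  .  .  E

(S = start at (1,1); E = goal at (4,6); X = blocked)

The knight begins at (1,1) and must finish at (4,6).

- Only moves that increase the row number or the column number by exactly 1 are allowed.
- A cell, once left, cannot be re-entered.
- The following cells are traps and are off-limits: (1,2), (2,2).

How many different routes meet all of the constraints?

A right/down-only route from (1,1) to (4,6) makes exactly 3 down-moves and 5 right-moves in some order.
With no other constraints that would be C(8,3) = 56 routes.
Subtract routes through each blocked cell (inclusion–exclusion for overlaps): − through (1,2): 35 − through (2,2): 30 + through (1,2)&(2,2): 15 → 6.
That gives 6 routes.

6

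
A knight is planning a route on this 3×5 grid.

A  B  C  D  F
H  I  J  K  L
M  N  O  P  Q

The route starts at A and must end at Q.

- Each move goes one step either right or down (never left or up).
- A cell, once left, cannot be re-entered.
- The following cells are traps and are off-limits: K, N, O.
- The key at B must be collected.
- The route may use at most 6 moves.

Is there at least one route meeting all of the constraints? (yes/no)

yes

One route that works: A → B → C → D → F → L → Q.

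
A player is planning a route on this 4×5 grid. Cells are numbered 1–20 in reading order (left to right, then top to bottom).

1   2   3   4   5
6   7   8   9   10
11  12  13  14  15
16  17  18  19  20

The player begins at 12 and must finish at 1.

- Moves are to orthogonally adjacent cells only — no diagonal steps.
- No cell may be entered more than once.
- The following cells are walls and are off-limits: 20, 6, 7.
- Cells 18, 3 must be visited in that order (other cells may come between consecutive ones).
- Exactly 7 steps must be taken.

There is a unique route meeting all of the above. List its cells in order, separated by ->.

12 -> 17 -> 18 -> 13 -> 8 -> 3 -> 2 -> 1

The waypoints must appear in the order 18, 3, with no cell reused.
Route from 12: down 1 to 17, right 1 to 18, up 3 to 3, left 2 to 1 — 7 moves in all.
Check: order respected (18 at step 2, 3 at step 5); 7 moves as required.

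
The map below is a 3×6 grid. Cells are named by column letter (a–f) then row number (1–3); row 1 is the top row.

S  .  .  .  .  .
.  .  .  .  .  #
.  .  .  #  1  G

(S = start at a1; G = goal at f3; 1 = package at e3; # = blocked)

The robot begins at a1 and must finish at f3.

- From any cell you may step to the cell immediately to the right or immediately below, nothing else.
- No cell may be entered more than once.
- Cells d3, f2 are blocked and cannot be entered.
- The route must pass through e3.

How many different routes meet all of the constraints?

A right/down-only route from a1 to f3 makes exactly 2 down-moves and 5 right-moves in some order.
With no other constraints that would be C(7,2) = 21 routes.
Split at e3 and multiply the segment counts (each segment already excludes blocked cells): a1→e3: 5; e3→f3: 1; product = 5.
That gives 5 routes.

5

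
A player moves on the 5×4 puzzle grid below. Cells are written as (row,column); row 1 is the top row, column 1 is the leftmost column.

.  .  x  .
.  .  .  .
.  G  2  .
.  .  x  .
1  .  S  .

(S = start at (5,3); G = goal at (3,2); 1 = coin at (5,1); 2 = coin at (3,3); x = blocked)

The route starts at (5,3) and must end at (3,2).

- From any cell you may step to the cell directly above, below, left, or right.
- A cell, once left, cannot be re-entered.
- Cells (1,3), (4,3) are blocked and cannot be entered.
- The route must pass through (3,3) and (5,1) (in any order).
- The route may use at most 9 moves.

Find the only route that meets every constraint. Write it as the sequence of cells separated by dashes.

(5,3) - (5,2) - (5,1) - (4,1) - (3,1) - (2,1) - (2,2) - (2,3) - (3,3) - (3,2)

The budget equals the shortest possible length, so every move has to be on a shortest route through the required cells.
Route from (5,3): left 2 to (5,1), up 3 to (2,1), right 2 to (2,3), down 1 to (3,3), left 1 to (3,2) — 9 moves in all.
Check: all required cells visited; 9 ≤ 9 moves.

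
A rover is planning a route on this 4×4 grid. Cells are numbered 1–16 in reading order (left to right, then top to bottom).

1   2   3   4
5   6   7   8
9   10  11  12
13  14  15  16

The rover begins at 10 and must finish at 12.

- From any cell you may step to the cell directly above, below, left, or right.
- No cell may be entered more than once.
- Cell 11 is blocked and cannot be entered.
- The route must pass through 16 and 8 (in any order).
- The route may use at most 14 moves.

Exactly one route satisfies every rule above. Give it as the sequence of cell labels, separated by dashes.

10 - 6 - 7 - 8 - 4 - 3 - 2 - 1 - 5 - 9 - 13 - 14 - 15 - 16 - 12

The budget equals the shortest possible length, so every move has to be on a shortest route through the required cells.
Route from 10: up 1 to 6, right 2 to 8, up 1 to 4, left 3 to 1, down 3 to 13, right 3 to 16, up 1 to 12 — 14 moves in all.
Check: all required cells visited; 14 ≤ 14 moves.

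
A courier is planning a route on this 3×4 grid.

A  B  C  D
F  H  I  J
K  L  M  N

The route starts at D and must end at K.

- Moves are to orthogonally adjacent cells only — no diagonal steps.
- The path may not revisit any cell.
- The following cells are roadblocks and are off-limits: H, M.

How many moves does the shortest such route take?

5

The Manhattan distance from D to K is |1−3| + |4−1| = 5, so at least 5 moves are needed.
A route of 5 moves achieves this: D → C → B → A → F → K.
Since 5 matches the lower bound, it is optimal.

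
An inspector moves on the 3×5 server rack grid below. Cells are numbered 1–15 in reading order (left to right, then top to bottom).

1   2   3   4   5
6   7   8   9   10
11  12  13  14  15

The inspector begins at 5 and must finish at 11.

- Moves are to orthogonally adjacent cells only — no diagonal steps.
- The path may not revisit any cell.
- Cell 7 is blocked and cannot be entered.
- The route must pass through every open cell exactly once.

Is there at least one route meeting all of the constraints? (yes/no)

Colour the cells like a checkerboard: each orthogonal step flips colour, so a Hamiltonian route alternates colours. Here there are 7 cells of one colour and 7 of the other, with start on the same colour as the goal — the counts and endpoints can't be arranged into an alternating sequence of length 14, so no Hamiltonian route exists.

no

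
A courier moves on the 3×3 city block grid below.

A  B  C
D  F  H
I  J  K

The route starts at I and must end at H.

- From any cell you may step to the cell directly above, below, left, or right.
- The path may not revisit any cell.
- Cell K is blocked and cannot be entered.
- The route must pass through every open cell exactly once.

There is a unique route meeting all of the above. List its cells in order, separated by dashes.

Need to visit all 8 open cells exactly once, starting at I and ending at H.
Cell J has only two open neighbours (F and I), so the path must pass straight through it: one of those is the cell it's entered from and the other is where it exits.
Route from I: right to J, up to F, left to D, up to A, 2× right (reaching C), down to H — 7 moves in all.
Check: all 8 open cells covered.

I - J - F - D - A - B - C - H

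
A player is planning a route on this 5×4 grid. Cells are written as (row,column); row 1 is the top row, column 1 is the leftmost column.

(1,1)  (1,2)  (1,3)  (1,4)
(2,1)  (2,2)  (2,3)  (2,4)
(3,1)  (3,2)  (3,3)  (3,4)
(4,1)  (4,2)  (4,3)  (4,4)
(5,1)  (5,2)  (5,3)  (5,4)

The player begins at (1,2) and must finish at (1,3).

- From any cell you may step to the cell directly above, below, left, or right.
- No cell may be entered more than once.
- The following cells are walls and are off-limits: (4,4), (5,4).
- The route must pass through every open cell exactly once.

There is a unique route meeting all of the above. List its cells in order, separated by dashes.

Need to visit all 18 open cells exactly once, starting at (1,2) and ending at (1,3).
Cell (1,1) has only two open neighbours ((2,1) and (1,2)), so the path must pass straight through it: one of those is the cell it's entered from and the other is where it exits.
Route from (1,2): left 1 to (1,1), down 4 to (5,1), right 2 to (5,3), up 1 to (4,3), left 1 to (4,2), up 2 to (2,2), right 1 to (2,3), down 1 to (3,3), right 1 to (3,4), up 2 to (1,4), left 1 to (1,3) — 17 moves in all.
Check: all 18 open cells covered.

(1,2) - (1,1) - (2,1) - (3,1) - (4,1) - (5,1) - (5,2) - (5,3) - (4,3) - (4,2) - (3,2) - (2,2) - (2,3) - (3,3) - (3,4) - (2,4) - (1,4) - (1,3)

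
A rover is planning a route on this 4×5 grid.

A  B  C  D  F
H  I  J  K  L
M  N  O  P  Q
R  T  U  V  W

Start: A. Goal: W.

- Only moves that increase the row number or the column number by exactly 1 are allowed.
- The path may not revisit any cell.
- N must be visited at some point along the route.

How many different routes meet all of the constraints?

12

A right/down-only route from A to W makes exactly 3 down-moves and 4 right-moves in some order.
With no other constraints that would be C(7,3) = 35 routes.
Split at N and multiply the segment counts: A→N: 3; N→W: 4; product = 12.
That gives 12 routes.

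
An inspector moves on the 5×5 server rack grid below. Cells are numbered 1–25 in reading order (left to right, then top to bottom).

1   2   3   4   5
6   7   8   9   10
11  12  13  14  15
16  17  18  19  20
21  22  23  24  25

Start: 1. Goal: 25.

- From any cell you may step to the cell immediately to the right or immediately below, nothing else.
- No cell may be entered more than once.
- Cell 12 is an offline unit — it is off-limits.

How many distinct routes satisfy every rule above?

A right/down-only route from 1 to 25 makes exactly 4 down-moves and 4 right-moves in some order.
With no other constraints that would be C(8,4) = 70 routes.
Subtract routes through each blocked cell (inclusion–exclusion for overlaps): − through 12: 30 → 40.
That gives 40 routes.

40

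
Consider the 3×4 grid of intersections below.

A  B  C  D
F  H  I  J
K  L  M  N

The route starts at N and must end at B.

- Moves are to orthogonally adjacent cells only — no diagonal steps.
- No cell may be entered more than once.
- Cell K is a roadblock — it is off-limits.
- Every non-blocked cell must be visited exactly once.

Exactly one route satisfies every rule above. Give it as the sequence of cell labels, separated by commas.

Need to visit all 11 open cells exactly once, starting at N and ending at B.
Route from N: 2× up (reaching D), left to C, 2× down (reaching M), left to L, up to H, left to F, up to A, right to B — 10 moves in all.
Check: all 11 open cells covered.

N, J, D, C, I, M, L, H, F, A, B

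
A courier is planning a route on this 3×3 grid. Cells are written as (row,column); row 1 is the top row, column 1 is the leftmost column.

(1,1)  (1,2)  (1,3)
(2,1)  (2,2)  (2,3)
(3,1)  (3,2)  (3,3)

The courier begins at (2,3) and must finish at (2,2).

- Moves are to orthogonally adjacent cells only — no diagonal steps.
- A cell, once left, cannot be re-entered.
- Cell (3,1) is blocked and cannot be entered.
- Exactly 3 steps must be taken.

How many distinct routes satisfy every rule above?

Need simple routes of exactly 3 moves from (2,3) to (2,2) (Manhattan distance 1, so 1 moves are spent on a detour and 1 undoing it).
Enumerating: (2,3) (1,3) (1,2) (2,2) | (2,3) (3,3) (3,2) (2,2).
That gives 2 routes.

2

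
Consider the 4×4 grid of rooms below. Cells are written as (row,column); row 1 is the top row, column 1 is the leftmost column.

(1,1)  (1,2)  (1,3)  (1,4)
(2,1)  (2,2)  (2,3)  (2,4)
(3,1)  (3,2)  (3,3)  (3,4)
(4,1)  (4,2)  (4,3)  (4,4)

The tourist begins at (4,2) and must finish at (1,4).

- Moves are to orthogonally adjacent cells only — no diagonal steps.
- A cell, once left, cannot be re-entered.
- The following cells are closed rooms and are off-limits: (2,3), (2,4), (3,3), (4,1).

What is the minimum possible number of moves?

The Manhattan distance from (4,2) to (1,4) is |4−1| + |2−4| = 5, so at least 5 moves are needed.
A route of 5 moves achieves this: (4,2) → (3,2) → (2,2) → (1,2) → (1,3) → (1,4).
Since 5 matches the lower bound, it is optimal.

5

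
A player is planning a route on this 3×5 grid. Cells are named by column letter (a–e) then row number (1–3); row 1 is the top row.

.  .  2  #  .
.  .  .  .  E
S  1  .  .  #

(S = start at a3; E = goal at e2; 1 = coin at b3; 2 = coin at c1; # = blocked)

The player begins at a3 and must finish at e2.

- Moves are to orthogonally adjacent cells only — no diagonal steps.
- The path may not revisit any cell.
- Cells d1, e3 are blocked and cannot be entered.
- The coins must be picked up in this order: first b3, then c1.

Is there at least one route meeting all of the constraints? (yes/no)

One route that works: a3 → b3 → b2 → b1 → c1 → c2 → d2 → e2.

yes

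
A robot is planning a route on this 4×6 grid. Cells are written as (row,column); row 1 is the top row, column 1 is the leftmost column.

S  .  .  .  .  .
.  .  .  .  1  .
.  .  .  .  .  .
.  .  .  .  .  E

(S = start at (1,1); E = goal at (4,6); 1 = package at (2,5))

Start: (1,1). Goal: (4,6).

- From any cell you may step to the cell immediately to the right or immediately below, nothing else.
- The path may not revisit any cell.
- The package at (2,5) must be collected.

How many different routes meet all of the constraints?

15

A right/down-only route from (1,1) to (4,6) makes exactly 3 down-moves and 5 right-moves in some order.
With no other constraints that would be C(8,3) = 56 routes.
Split at (2,5) and multiply the segment counts: (1,1)→(2,5): 5; (2,5)→(4,6): 3; product = 15.
That gives 15 routes.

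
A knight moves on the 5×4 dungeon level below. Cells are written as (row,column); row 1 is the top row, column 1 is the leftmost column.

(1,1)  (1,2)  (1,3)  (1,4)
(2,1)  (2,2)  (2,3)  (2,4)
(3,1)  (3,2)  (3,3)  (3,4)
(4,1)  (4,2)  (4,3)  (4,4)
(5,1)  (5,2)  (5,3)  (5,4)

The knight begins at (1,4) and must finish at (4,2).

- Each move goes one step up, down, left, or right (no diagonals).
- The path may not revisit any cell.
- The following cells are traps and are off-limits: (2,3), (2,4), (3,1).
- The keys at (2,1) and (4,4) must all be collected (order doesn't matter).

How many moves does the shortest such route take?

11

Any route passes through (2,1) and (4,4) in some order between (1,4) and (4,2). Summing Manhattan distances along each leg and taking the cheapest ordering ((1,4) → (4,4) → (2,1) → (4,2)) gives a lower bound of 3 + 5 + 3 = 11 moves.
A route of 11 moves achieves this: (1,4) → (1,3) → (1,2) → (1,1) → (2,1) → (2,2) → (3,2) → (3,3) → (3,4) → (4,4) → (4,3) → (4,2).
Since 11 matches the lower bound, it is optimal.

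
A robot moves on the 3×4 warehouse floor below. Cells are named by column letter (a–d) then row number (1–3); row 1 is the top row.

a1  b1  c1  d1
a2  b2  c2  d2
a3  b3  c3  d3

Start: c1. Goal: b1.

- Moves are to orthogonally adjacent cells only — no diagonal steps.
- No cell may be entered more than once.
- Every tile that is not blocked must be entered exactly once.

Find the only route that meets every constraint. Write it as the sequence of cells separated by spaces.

c1 d1 d2 d3 c3 c2 b2 b3 a3 a2 a1 b1

Need to visit all 12 open cells exactly once, starting at c1 and ending at b1.
Cell a3 has only two open neighbours (a2 and b3), so the path must pass straight through it: one of those is the cell it's entered from and the other is where it exits.
Route from c1: right 1 to d1, down 2 to d3, left 1 to c3, up 1 to c2, left 1 to b2, down 1 to b3, left 1 to a3, up 2 to a1, right 1 to b1 — 11 moves in all.
Check: all 12 open cells covered.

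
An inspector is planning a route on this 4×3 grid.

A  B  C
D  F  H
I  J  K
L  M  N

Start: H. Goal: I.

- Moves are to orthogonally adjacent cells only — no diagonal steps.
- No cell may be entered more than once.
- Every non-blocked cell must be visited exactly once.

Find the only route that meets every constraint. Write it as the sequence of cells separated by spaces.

Need to visit all 12 open cells exactly once, starting at H and ending at I.
Route from H: up to C, 2× left (reaching A), down to D, right to F, down to J, right to K, down to N, 2× left (reaching L), up to I — 11 moves in all.
Check: all 12 open cells covered.

H C B A D F J K N M L I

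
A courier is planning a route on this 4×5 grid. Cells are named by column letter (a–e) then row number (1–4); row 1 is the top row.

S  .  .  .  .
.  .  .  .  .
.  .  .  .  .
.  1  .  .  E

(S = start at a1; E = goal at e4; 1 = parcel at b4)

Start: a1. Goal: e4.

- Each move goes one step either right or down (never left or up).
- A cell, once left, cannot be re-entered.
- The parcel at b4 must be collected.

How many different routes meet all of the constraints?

4

A right/down-only route from a1 to e4 makes exactly 3 down-moves and 4 right-moves in some order.
With no other constraints that would be C(7,3) = 35 routes.
Split at b4 and multiply the segment counts: a1→b4: 4; b4→e4: 1; product = 4.
That gives 4 routes.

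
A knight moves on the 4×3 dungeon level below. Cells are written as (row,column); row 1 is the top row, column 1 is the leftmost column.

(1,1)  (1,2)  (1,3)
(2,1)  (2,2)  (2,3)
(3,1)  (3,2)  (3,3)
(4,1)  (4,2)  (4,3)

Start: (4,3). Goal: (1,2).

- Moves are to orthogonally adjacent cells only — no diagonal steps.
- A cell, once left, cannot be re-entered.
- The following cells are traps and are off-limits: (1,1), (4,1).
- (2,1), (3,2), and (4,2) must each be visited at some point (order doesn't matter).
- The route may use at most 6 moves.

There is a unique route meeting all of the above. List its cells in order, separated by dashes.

Any route must reach (2,1), (3,2), and (4,2) and still end at (1,2) within 6 moves, so the order of the required stops is forced.
Route from (4,3): left to (4,2), up to (3,2), left to (3,1), up to (2,1), right to (2,2), up to (1,2) — 6 moves in all.
Check: all required cells visited; 6 ≤ 6 moves.

(4,3) - (4,2) - (3,2) - (3,1) - (2,1) - (2,2) - (1,2)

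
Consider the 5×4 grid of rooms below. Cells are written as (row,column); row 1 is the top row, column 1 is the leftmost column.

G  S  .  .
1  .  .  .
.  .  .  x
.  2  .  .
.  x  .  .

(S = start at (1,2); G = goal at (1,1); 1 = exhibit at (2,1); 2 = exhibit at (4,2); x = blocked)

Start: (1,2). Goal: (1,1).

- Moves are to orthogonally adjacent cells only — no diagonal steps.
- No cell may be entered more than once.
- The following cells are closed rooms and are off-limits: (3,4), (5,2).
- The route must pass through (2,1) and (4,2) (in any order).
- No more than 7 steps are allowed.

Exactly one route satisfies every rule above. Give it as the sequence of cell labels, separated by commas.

(1,2), (2,2), (3,2), (4,2), (4,1), (3,1), (2,1), (1,1)

The budget equals the shortest possible length, so every move has to be on a shortest route through the required cells.
Route from (1,2): 3× down (reaching (4,2)), left to (4,1), 3× up (reaching (1,1)) — 7 moves in all.
Check: all required cells visited; 7 ≤ 7 moves.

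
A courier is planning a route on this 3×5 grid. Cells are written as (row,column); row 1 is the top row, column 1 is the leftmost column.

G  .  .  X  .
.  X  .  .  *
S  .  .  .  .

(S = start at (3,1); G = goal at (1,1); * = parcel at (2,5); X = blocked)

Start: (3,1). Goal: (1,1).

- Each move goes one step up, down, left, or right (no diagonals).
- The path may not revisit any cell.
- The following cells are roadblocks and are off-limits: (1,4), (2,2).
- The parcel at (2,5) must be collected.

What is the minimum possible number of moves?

Any route passes through (2,5) somewhere between (3,1) and (1,1). Summing Manhattan distances along the two legs ((3,1) → (2,5) → (1,1)) gives a lower bound of 5 + 5 = 10 moves.
A route of 10 moves achieves this: (3,1) → (3,2) → (3,3) → (3,4) → (3,5) → (2,5) → (2,4) → (2,3) → (1,3) → (1,2) → (1,1).
Since 10 matches the lower bound, it is optimal.

10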